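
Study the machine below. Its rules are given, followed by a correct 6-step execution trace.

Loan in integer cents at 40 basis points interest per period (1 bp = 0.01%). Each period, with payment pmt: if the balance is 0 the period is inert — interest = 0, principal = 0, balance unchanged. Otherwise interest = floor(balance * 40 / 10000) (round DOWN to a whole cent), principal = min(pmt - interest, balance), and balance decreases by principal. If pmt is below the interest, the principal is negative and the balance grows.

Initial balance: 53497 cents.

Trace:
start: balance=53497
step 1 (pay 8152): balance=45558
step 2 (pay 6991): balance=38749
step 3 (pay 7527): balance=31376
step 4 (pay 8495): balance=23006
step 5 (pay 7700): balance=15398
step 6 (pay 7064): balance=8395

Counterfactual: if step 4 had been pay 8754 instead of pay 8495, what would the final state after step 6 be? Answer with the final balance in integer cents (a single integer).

(re-executing from step 4 with the substitution; state before step 4: balance=31376)
step 4 (pay 8754): balance=22747
step 5 (pay 7700): balance=15137
step 6 (pay 7064): balance=8133

8133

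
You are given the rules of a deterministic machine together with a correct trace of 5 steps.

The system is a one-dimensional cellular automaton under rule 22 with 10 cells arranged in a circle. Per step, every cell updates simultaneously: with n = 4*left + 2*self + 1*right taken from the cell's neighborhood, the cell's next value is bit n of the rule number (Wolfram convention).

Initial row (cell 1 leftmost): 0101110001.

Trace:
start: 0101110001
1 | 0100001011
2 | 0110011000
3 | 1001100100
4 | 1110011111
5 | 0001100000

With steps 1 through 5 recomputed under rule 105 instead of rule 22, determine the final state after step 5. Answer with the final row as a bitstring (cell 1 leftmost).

1010110010

(re-executing steps 1..5 under rule 105; state before step 1: 0101110001)
1 | 1011010100
2 | 0111101000
3 | 0100110011
4 | 1000110011
5 | 1010110010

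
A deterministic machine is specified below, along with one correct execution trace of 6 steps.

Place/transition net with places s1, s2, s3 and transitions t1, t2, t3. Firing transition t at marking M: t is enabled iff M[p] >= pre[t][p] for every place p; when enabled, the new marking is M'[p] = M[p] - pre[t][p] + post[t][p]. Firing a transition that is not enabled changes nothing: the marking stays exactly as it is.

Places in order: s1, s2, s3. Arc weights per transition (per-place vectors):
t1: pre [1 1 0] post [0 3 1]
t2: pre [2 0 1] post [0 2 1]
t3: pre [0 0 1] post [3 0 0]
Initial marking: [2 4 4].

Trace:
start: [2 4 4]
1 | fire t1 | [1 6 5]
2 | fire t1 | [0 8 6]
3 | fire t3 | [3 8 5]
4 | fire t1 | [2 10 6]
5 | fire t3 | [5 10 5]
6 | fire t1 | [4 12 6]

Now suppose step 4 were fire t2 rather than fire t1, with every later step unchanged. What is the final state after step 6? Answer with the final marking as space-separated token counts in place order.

3 12 5

(re-executing from step 4 with the substitution; state before step 4: [3 8 5])
4 | fire t2 | [1 10 5]
5 | fire t3 | [4 10 4]
6 | fire t1 | [3 12 5]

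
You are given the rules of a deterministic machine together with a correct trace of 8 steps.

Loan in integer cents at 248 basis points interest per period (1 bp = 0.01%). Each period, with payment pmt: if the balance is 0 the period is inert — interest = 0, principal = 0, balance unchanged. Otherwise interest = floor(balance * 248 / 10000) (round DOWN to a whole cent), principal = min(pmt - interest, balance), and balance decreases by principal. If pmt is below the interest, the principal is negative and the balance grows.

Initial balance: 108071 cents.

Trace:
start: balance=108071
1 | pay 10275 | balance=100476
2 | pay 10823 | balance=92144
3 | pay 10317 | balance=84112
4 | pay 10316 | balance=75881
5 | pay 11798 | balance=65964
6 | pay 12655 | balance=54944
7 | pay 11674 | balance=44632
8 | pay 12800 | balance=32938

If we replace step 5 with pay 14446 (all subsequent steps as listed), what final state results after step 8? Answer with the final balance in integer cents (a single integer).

(re-executing from step 5 with the substitution; state before step 5: balance=75881)
5 | pay 14446 | balance=63316
6 | pay 12655 | balance=52231
7 | pay 11674 | balance=41852
8 | pay 12800 | balance=30089

30089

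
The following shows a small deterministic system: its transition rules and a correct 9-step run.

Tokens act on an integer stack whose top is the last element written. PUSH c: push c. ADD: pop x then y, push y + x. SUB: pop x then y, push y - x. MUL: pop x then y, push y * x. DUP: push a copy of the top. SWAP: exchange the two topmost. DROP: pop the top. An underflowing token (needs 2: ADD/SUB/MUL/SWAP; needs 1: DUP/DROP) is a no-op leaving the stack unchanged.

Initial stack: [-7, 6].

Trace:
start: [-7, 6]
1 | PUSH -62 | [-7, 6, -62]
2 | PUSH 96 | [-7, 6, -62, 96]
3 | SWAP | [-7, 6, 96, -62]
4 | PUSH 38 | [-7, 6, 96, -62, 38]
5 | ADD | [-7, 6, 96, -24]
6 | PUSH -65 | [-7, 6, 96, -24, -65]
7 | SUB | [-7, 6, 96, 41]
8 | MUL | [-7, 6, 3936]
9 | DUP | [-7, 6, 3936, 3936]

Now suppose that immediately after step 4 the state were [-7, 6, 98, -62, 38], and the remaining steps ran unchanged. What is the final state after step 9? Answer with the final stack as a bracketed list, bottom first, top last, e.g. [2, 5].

state after step 4 := [-7, 6, 98, -62, 38]
5 | ADD | [-7, 6, 98, -24]
6 | PUSH -65 | [-7, 6, 98, -24, -65]
7 | SUB | [-7, 6, 98, 41]
8 | MUL | [-7, 6, 4018]
9 | DUP | [-7, 6, 4018, 4018]

[-7, 6, 4018, 4018]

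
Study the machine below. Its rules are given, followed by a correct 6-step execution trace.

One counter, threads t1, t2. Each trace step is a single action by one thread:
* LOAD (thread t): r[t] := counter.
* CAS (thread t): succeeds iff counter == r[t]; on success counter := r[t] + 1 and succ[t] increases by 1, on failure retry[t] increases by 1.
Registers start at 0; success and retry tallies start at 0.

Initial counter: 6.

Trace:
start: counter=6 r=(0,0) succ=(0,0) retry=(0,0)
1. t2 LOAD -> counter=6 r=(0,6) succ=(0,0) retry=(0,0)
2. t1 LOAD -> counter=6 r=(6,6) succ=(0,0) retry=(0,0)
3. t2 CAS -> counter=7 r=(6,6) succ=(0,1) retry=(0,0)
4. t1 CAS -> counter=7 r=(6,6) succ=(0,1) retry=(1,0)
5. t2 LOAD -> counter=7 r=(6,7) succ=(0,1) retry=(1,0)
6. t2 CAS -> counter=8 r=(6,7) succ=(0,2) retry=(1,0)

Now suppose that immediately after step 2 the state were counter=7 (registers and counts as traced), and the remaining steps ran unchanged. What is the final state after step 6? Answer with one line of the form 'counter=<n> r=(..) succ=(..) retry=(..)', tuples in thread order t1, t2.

state after step 2 := counter=7 r=(6,6) succ=(0,0) retry=(0,0)
3. t2 CAS -> counter=7 r=(6,6) succ=(0,0) retry=(0,1)
4. t1 CAS -> counter=7 r=(6,6) succ=(0,0) retry=(1,1)
5. t2 LOAD -> counter=7 r=(6,7) succ=(0,0) retry=(1,1)
6. t2 CAS -> counter=8 r=(6,7) succ=(0,1) retry=(1,1)

counter=8 r=(6,7) succ=(0,1) retry=(1,1)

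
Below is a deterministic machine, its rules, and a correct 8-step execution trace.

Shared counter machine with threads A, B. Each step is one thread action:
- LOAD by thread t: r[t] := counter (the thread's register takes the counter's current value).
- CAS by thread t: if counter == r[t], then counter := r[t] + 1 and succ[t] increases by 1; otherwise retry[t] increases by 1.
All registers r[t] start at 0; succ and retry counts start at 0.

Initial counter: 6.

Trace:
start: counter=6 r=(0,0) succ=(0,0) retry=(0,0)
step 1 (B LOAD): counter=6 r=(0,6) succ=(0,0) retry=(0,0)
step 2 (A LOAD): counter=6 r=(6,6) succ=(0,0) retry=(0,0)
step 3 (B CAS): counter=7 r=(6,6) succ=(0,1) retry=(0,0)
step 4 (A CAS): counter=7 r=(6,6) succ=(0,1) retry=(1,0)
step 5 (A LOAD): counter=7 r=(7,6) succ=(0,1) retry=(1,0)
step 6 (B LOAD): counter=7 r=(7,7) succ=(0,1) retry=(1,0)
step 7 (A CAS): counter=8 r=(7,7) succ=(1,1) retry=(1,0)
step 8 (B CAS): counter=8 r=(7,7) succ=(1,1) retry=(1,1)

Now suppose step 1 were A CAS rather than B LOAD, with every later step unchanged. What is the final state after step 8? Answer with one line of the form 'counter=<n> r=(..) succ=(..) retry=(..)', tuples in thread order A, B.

(re-executing from step 1 with the substitution; state before step 1: counter=6 r=(0,0) succ=(0,0) retry=(0,0))
step 1 (A CAS): counter=6 r=(0,0) succ=(0,0) retry=(1,0)
step 2 (A LOAD): counter=6 r=(6,0) succ=(0,0) retry=(1,0)
step 3 (B CAS): counter=6 r=(6,0) succ=(0,0) retry=(1,1)
step 4 (A CAS): counter=7 r=(6,0) succ=(1,0) retry=(1,1)
step 5 (A LOAD): counter=7 r=(7,0) succ=(1,0) retry=(1,1)
step 6 (B LOAD): counter=7 r=(7,7) succ=(1,0) retry=(1,1)
step 7 (A CAS): counter=8 r=(7,7) succ=(2,0) retry=(1,1)
step 8 (B CAS): counter=8 r=(7,7) succ=(2,0) retry=(1,2)

counter=8 r=(7,7) succ=(2,0) retry=(1,2)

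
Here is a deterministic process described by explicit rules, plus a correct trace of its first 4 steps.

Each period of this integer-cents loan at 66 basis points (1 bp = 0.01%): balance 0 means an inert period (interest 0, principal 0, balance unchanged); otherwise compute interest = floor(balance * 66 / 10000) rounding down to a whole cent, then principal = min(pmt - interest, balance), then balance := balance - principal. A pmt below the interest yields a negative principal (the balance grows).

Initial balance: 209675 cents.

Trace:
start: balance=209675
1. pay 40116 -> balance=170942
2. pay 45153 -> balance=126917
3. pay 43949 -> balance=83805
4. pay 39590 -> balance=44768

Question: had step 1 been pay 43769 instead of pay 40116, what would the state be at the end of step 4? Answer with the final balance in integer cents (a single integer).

(re-executing from step 1 with the substitution; state before step 1: balance=209675)
1. pay 43769 -> balance=167289
2. pay 45153 -> balance=123240
3. pay 43949 -> balance=80104
4. pay 39590 -> balance=41042

41042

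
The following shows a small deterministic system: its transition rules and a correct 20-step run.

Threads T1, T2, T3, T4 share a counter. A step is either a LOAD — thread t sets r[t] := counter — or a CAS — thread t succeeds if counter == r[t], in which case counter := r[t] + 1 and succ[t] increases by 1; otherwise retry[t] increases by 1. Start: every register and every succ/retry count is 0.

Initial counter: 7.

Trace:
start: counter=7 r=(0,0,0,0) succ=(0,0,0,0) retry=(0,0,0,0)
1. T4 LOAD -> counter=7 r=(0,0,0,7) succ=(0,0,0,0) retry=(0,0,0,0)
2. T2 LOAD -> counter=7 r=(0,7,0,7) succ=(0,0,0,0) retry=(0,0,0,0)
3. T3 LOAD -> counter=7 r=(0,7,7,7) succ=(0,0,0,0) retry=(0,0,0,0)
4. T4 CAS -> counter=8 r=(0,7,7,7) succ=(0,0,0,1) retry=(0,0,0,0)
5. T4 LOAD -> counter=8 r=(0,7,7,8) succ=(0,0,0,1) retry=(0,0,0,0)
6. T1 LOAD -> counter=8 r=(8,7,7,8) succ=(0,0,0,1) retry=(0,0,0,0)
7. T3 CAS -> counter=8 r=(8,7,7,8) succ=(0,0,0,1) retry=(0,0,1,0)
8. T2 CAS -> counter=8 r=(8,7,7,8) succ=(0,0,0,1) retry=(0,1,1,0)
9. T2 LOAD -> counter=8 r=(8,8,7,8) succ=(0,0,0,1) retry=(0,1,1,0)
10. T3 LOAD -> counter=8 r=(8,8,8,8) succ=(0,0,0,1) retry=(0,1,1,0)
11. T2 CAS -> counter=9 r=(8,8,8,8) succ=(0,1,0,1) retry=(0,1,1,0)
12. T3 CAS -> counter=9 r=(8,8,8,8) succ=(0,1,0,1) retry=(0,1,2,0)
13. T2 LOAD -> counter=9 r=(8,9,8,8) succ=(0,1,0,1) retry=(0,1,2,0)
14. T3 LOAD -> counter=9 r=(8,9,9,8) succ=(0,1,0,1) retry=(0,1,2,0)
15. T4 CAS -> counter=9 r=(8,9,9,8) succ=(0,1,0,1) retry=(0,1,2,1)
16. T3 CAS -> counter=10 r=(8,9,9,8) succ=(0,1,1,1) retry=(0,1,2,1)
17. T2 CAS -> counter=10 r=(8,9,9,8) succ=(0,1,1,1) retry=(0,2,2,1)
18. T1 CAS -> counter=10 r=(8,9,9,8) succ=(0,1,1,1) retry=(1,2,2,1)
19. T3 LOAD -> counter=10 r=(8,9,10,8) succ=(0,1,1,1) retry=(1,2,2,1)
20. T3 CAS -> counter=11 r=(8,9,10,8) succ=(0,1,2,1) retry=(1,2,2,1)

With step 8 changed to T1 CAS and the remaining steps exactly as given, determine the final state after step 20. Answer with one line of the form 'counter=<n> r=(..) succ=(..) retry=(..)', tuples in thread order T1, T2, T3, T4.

(re-executing from step 8 with the substitution; state before step 8: counter=8 r=(8,7,7,8) succ=(0,0,0,1) retry=(0,0,1,0))
8. T1 CAS -> counter=9 r=(8,7,7,8) succ=(1,0,0,1) retry=(0,0,1,0)
9. T2 LOAD -> counter=9 r=(8,9,7,8) succ=(1,0,0,1) retry=(0,0,1,0)
10. T3 LOAD -> counter=9 r=(8,9,9,8) succ=(1,0,0,1) retry=(0,0,1,0)
11. T2 CAS -> counter=10 r=(8,9,9,8) succ=(1,1,0,1) retry=(0,0,1,0)
12. T3 CAS -> counter=10 r=(8,9,9,8) succ=(1,1,0,1) retry=(0,0,2,0)
13. T2 LOAD -> counter=10 r=(8,10,9,8) succ=(1,1,0,1) retry=(0,0,2,0)
14. T3 LOAD -> counter=10 r=(8,10,10,8) succ=(1,1,0,1) retry=(0,0,2,0)
15. T4 CAS -> counter=10 r=(8,10,10,8) succ=(1,1,0,1) retry=(0,0,2,1)
16. T3 CAS -> counter=11 r=(8,10,10,8) succ=(1,1,1,1) retry=(0,0,2,1)
17. T2 CAS -> counter=11 r=(8,10,10,8) succ=(1,1,1,1) retry=(0,1,2,1)
18. T1 CAS -> counter=11 r=(8,10,10,8) succ=(1,1,1,1) retry=(1,1,2,1)
19. T3 LOAD -> counter=11 r=(8,10,11,8) succ=(1,1,1,1) retry=(1,1,2,1)
20. T3 CAS -> counter=12 r=(8,10,11,8) succ=(1,1,2,1) retry=(1,1,2,1)

counter=12 r=(8,10,11,8) succ=(1,1,2,1) retry=(1,1,2,1)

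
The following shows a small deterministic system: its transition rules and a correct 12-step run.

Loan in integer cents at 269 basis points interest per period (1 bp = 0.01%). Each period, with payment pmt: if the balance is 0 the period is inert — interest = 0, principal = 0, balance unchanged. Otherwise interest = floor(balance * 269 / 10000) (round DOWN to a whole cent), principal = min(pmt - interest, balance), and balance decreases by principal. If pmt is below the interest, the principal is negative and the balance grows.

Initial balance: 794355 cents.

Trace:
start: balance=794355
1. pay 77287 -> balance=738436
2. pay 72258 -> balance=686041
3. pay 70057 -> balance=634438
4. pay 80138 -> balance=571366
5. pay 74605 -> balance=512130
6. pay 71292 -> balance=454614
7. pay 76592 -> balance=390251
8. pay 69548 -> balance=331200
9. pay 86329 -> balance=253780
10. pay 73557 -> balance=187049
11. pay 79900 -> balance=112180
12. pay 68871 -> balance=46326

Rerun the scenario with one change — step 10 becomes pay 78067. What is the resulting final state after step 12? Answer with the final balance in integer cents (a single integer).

41571

(re-executing from step 10 with the substitution; state before step 10: balance=253780)
10. pay 78067 -> balance=182539
11. pay 79900 -> balance=107549
12. pay 68871 -> balance=41571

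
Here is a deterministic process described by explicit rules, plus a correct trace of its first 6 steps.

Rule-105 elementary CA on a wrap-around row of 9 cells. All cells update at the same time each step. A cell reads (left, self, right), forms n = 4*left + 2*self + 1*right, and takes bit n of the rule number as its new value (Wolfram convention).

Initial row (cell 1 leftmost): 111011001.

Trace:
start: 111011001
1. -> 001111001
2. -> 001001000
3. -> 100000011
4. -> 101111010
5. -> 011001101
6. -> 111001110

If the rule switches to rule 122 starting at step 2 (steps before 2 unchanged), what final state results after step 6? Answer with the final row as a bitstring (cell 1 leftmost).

111001110

(re-executing steps 2..6 under rule 122; state before step 2: 001111001)
2. -> 111001110
3. -> 101111011
4. -> 111001110
5. -> 101111011
6. -> 111001110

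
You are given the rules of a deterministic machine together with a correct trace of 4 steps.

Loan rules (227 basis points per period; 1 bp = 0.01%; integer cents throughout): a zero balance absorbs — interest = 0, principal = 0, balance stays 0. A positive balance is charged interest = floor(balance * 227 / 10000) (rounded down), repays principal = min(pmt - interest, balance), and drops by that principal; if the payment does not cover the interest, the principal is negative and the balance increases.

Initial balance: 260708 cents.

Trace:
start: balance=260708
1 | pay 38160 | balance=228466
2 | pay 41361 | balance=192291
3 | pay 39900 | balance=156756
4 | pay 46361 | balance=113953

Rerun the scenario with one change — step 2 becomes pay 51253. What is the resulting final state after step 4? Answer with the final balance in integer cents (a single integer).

103606

(re-executing from step 2 with the substitution; state before step 2: balance=228466)
2 | pay 51253 | balance=182399
3 | pay 39900 | balance=146639
4 | pay 46361 | balance=103606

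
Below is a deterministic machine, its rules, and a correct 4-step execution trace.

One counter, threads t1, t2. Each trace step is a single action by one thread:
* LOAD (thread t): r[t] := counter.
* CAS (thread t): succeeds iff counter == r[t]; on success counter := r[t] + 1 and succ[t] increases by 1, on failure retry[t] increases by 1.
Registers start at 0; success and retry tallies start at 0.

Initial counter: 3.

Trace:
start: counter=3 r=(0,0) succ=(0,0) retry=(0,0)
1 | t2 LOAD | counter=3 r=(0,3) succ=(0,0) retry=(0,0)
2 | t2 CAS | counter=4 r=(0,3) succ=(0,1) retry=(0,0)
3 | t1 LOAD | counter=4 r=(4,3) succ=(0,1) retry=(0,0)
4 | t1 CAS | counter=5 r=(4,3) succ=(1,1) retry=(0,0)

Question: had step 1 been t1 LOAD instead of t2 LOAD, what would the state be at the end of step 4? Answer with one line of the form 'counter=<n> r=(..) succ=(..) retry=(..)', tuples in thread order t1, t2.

counter=4 r=(3,0) succ=(1,0) retry=(0,1)

(re-executing from step 1 with the substitution; state before step 1: counter=3 r=(0,0) succ=(0,0) retry=(0,0))
1 | t1 LOAD | counter=3 r=(3,0) succ=(0,0) retry=(0,0)
2 | t2 CAS | counter=3 r=(3,0) succ=(0,0) retry=(0,1)
3 | t1 LOAD | counter=3 r=(3,0) succ=(0,0) retry=(0,1)
4 | t1 CAS | counter=4 r=(3,0) succ=(1,0) retry=(0,1)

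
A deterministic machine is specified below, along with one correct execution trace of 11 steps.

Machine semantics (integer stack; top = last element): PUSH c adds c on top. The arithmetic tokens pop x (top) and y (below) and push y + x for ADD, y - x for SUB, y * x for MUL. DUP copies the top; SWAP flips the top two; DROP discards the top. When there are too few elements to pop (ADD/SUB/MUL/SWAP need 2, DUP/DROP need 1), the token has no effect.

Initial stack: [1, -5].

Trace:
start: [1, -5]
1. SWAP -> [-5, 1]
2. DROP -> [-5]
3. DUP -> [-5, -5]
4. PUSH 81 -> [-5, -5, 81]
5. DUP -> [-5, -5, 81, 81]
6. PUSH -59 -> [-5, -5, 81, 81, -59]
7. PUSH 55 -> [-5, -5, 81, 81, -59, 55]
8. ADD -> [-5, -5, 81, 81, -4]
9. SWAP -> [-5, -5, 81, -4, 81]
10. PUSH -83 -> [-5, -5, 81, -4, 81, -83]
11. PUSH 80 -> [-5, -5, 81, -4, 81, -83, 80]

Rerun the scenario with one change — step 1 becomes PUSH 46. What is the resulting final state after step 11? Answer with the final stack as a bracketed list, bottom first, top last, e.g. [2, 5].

(re-executing from step 1 with the substitution; state before step 1: [1, -5])
1. PUSH 46 -> [1, -5, 46]
2. DROP -> [1, -5]
3. DUP -> [1, -5, -5]
4. PUSH 81 -> [1, -5, -5, 81]
5. DUP -> [1, -5, -5, 81, 81]
6. PUSH -59 -> [1, -5, -5, 81, 81, -59]
7. PUSH 55 -> [1, -5, -5, 81, 81, -59, 55]
8. ADD -> [1, -5, -5, 81, 81, -4]
9. SWAP -> [1, -5, -5, 81, -4, 81]
10. PUSH -83 -> [1, -5, -5, 81, -4, 81, -83]
11. PUSH 80 -> [1, -5, -5, 81, -4, 81, -83, 80]

[1, -5, -5, 81, -4, 81, -83, 80]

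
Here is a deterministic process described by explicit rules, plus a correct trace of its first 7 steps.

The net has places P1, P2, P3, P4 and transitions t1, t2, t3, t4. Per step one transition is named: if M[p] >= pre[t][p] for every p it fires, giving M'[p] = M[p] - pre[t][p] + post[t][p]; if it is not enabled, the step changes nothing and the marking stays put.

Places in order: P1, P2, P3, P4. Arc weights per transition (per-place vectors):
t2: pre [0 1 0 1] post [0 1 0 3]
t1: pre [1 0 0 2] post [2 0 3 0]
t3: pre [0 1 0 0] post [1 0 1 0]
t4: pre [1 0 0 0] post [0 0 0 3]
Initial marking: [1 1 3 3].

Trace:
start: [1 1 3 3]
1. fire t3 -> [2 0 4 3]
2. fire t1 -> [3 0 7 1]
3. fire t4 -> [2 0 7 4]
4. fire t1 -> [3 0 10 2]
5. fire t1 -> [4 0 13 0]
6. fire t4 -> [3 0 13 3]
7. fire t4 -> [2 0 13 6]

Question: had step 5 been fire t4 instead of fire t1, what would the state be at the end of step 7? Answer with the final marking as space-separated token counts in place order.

0 0 10 11

(re-executing from step 5 with the substitution; state before step 5: [3 0 10 2])
5. fire t4 -> [2 0 10 5]
6. fire t4 -> [1 0 10 8]
7. fire t4 -> [0 0 10 11]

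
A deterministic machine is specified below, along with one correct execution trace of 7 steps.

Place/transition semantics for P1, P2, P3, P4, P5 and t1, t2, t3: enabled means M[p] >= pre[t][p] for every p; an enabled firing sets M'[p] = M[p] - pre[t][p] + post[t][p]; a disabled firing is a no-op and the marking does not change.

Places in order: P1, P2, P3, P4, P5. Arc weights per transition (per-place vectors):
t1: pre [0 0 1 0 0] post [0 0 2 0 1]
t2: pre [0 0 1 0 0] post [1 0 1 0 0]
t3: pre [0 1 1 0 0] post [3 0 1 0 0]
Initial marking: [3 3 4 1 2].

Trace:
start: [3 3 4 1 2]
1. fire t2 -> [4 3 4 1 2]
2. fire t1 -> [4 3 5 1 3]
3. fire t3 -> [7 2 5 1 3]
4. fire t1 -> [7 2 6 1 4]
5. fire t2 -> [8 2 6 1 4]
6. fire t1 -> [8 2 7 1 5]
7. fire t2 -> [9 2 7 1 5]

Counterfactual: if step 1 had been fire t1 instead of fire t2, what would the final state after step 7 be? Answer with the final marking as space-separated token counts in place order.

8 2 8 1 6

(re-executing from step 1 with the substitution; state before step 1: [3 3 4 1 2])
1. fire t1 -> [3 3 5 1 3]
2. fire t1 -> [3 3 6 1 4]
3. fire t3 -> [6 2 6 1 4]
4. fire t1 -> [6 2 7 1 5]
5. fire t2 -> [7 2 7 1 5]
6. fire t1 -> [7 2 8 1 6]
7. fire t2 -> [8 2 8 1 6]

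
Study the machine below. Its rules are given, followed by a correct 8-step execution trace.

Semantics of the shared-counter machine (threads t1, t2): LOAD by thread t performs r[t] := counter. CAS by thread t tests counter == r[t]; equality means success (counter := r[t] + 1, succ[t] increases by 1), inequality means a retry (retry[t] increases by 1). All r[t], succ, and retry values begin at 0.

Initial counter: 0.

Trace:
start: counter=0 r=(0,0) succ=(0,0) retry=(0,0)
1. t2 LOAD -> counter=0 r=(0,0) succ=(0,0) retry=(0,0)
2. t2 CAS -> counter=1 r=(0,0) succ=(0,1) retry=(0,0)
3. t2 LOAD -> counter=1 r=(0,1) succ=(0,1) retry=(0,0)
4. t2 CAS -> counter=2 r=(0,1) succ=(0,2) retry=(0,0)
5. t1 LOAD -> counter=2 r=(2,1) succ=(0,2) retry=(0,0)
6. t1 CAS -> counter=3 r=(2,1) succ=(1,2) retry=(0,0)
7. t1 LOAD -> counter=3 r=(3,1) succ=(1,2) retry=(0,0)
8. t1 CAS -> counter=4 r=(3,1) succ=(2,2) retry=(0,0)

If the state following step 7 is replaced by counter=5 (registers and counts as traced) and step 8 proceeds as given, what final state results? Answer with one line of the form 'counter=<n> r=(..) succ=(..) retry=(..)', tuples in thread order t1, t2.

state after step 7 := counter=5 r=(3,1) succ=(1,2) retry=(0,0)
8. t1 CAS -> counter=5 r=(3,1) succ=(1,2) retry=(1,0)

counter=5 r=(3,1) succ=(1,2) retry=(1,0)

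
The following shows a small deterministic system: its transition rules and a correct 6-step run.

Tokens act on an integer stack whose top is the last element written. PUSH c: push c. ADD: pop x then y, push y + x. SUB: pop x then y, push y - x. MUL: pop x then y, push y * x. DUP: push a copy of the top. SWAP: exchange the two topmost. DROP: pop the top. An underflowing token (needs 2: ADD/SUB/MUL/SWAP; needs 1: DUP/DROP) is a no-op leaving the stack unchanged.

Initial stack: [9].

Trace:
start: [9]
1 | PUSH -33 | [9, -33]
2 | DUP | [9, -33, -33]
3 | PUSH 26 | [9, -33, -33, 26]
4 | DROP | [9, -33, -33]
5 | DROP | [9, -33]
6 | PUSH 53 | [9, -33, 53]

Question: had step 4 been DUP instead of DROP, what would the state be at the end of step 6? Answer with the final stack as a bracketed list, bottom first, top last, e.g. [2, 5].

[9, -33, -33, 26, 53]

(re-executing from step 4 with the substitution; state before step 4: [9, -33, -33, 26])
4 | DUP | [9, -33, -33, 26, 26]
5 | DROP | [9, -33, -33, 26]
6 | PUSH 53 | [9, -33, -33, 26, 53]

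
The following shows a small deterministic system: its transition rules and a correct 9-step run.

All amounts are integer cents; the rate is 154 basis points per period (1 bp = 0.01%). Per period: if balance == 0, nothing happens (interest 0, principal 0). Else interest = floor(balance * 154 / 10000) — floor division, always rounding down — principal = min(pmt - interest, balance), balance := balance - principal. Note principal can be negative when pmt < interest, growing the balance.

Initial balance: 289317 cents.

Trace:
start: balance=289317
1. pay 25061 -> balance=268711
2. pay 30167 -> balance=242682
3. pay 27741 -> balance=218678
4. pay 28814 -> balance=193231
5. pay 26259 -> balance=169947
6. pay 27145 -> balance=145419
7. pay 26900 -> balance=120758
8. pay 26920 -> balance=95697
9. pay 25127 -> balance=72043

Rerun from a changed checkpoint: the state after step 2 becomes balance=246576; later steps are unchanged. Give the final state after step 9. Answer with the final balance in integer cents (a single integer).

76377

state after step 2 := balance=246576
3. pay 27741 -> balance=222632
4. pay 28814 -> balance=197246
5. pay 26259 -> balance=174024
6. pay 27145 -> balance=149558
7. pay 26900 -> balance=124961
8. pay 26920 -> balance=99965
9. pay 25127 -> balance=76377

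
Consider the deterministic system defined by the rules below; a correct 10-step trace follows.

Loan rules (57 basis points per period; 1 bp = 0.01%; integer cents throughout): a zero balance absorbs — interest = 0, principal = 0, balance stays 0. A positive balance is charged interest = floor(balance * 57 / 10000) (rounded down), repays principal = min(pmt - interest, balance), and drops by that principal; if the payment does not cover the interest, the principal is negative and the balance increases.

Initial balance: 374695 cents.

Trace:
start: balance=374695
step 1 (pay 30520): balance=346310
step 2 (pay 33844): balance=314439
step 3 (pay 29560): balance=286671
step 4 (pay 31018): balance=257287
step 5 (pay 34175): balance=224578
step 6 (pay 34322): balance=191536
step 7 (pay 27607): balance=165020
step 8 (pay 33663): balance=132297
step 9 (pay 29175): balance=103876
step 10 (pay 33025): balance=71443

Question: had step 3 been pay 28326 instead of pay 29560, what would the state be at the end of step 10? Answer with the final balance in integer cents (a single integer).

(re-executing from step 3 with the substitution; state before step 3: balance=314439)
step 3 (pay 28326): balance=287905
step 4 (pay 31018): balance=258528
step 5 (pay 34175): balance=225826
step 6 (pay 34322): balance=192791
step 7 (pay 27607): balance=166282
step 8 (pay 33663): balance=133566
step 9 (pay 29175): balance=105152
step 10 (pay 33025): balance=72726

72726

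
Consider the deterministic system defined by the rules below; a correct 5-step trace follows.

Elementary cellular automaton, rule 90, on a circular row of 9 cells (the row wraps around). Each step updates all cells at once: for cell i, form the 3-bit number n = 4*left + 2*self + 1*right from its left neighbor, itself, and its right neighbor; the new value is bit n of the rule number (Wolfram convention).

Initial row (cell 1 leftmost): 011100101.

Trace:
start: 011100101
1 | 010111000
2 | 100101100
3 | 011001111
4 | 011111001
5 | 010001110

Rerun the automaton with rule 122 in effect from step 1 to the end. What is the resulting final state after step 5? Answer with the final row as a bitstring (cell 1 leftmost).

(re-executing steps 1..5 under rule 122; state before step 1: 011100101)
1 | 110111010
2 | 111101101
3 | 000111111
4 | 101100001
5 | 111110011

111110011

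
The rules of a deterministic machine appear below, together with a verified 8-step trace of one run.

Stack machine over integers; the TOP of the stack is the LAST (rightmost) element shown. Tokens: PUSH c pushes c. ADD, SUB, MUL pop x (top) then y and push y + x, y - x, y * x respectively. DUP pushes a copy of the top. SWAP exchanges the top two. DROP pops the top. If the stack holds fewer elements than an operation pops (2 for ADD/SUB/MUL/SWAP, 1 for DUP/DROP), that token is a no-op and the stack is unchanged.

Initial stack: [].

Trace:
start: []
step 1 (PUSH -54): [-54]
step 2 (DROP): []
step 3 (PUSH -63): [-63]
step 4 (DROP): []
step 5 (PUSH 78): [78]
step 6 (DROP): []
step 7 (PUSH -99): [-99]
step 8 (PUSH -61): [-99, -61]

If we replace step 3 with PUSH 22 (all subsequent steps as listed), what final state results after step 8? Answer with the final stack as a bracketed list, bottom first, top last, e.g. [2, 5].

[-99, -61]

(re-executing from step 3 with the substitution; state before step 3: [])
step 3 (PUSH 22): [22]
step 4 (DROP): []
step 5 (PUSH 78): [78]
step 6 (DROP): []
step 7 (PUSH -99): [-99]
step 8 (PUSH -61): [-99, -61]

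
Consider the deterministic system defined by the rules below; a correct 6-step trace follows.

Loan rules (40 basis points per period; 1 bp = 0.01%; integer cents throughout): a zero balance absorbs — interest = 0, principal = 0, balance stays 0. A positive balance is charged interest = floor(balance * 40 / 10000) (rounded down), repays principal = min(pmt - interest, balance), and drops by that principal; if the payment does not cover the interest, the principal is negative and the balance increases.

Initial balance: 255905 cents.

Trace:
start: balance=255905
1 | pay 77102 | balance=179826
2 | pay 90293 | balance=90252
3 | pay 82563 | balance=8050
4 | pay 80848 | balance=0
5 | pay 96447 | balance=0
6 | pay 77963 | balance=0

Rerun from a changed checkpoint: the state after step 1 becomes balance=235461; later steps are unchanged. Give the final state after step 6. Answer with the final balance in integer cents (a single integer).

state after step 1 := balance=235461
2 | pay 90293 | balance=146109
3 | pay 82563 | balance=64130
4 | pay 80848 | balance=0
5 | pay 96447 | balance=0
6 | pay 77963 | balance=0

0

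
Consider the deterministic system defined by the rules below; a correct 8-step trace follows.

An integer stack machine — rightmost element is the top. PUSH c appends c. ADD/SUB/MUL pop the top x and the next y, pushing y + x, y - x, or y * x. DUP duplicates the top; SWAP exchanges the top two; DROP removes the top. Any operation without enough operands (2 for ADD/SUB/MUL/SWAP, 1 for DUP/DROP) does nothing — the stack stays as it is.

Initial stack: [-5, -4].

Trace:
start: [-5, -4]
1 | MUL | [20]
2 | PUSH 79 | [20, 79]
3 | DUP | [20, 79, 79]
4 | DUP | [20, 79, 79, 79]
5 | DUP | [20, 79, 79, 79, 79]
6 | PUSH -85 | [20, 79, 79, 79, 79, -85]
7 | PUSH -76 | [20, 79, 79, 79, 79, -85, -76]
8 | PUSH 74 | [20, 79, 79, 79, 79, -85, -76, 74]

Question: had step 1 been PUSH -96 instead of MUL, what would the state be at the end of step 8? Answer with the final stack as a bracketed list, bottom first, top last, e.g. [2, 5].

[-5, -4, -96, 79, 79, 79, 79, -85, -76, 74]

(re-executing from step 1 with the substitution; state before step 1: [-5, -4])
1 | PUSH -96 | [-5, -4, -96]
2 | PUSH 79 | [-5, -4, -96, 79]
3 | DUP | [-5, -4, -96, 79, 79]
4 | DUP | [-5, -4, -96, 79, 79, 79]
5 | DUP | [-5, -4, -96, 79, 79, 79, 79]
6 | PUSH -85 | [-5, -4, -96, 79, 79, 79, 79, -85]
7 | PUSH -76 | [-5, -4, -96, 79, 79, 79, 79, -85, -76]
8 | PUSH 74 | [-5, -4, -96, 79, 79, 79, 79, -85, -76, 74]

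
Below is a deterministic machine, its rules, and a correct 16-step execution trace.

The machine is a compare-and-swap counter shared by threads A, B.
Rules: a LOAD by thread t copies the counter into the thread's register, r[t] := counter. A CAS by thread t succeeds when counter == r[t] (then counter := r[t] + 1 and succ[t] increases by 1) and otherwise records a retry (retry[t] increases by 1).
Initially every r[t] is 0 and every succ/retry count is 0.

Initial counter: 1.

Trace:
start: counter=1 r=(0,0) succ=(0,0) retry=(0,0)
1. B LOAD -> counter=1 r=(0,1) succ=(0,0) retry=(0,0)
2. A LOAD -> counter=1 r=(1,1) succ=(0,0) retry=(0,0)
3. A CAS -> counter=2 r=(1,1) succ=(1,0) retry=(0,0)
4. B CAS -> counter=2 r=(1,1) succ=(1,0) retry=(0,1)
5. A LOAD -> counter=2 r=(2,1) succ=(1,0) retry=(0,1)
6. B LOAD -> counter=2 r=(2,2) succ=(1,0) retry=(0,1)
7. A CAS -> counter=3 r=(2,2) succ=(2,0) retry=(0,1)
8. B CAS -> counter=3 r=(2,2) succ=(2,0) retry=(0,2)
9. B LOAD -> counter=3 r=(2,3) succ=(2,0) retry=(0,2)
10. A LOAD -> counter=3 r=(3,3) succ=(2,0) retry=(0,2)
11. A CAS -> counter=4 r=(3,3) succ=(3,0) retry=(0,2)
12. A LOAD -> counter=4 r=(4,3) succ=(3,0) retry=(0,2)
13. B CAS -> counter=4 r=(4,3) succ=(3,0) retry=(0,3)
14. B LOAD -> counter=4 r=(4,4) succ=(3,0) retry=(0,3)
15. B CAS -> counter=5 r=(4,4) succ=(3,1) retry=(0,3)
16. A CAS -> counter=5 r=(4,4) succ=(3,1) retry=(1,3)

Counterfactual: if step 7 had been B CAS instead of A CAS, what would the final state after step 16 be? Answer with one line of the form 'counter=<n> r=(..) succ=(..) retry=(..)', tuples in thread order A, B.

counter=5 r=(4,4) succ=(2,2) retry=(1,3)

(re-executing from step 7 with the substitution; state before step 7: counter=2 r=(2,2) succ=(1,0) retry=(0,1))
7. B CAS -> counter=3 r=(2,2) succ=(1,1) retry=(0,1)
8. B CAS -> counter=3 r=(2,2) succ=(1,1) retry=(0,2)
9. B LOAD -> counter=3 r=(2,3) succ=(1,1) retry=(0,2)
10. A LOAD -> counter=3 r=(3,3) succ=(1,1) retry=(0,2)
11. A CAS -> counter=4 r=(3,3) succ=(2,1) retry=(0,2)
12. A LOAD -> counter=4 r=(4,3) succ=(2,1) retry=(0,2)
13. B CAS -> counter=4 r=(4,3) succ=(2,1) retry=(0,3)
14. B LOAD -> counter=4 r=(4,4) succ=(2,1) retry=(0,3)
15. B CAS -> counter=5 r=(4,4) succ=(2,2) retry=(0,3)
16. A CAS -> counter=5 r=(4,4) succ=(2,2) retry=(1,3)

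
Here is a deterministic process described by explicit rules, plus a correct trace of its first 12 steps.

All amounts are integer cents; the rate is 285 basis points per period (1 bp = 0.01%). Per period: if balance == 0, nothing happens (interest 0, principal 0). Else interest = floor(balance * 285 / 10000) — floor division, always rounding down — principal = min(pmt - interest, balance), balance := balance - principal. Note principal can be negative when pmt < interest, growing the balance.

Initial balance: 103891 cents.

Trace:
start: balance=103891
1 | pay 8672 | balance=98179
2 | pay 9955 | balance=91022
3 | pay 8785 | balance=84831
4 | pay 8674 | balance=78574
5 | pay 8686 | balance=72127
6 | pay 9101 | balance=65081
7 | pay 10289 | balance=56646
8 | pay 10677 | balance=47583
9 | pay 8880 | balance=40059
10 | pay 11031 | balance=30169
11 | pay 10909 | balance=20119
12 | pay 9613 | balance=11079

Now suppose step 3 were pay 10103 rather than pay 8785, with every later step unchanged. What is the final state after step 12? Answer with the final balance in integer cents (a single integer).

(re-executing from step 3 with the substitution; state before step 3: balance=91022)
3 | pay 10103 | balance=83513
4 | pay 8674 | balance=77219
5 | pay 8686 | balance=70733
6 | pay 9101 | balance=63647
7 | pay 10289 | balance=55171
8 | pay 10677 | balance=46066
9 | pay 8880 | balance=38498
10 | pay 11031 | balance=28564
11 | pay 10909 | balance=18469
12 | pay 9613 | balance=9382

9382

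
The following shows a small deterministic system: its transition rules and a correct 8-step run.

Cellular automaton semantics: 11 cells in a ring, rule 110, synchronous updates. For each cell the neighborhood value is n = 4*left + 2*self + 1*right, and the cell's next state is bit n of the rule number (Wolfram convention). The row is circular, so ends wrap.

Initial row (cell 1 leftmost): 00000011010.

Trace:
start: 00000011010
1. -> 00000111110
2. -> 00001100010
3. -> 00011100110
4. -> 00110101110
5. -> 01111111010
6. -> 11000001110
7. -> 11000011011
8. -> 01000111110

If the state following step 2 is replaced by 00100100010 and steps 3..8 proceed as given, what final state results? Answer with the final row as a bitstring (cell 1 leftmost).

10110001110

state after step 2 := 00100100010
3. -> 01101100110
4. -> 11111101110
5. -> 10000111011
6. -> 10001101110
7. -> 10011111011
8. -> 10110001110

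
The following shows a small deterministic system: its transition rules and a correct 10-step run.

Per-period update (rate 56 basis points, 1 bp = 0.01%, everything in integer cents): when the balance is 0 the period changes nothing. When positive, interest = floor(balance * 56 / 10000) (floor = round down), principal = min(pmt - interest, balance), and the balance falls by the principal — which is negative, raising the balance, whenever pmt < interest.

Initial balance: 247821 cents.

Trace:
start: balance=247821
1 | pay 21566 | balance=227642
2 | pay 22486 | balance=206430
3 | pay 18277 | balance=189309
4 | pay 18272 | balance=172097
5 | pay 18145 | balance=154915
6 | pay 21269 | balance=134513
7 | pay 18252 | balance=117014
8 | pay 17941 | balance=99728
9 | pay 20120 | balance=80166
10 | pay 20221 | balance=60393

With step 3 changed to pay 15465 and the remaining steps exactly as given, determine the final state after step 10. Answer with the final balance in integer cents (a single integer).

(re-executing from step 3 with the substitution; state before step 3: balance=206430)
3 | pay 15465 | balance=192121
4 | pay 18272 | balance=174924
5 | pay 18145 | balance=157758
6 | pay 21269 | balance=137372
7 | pay 18252 | balance=119889
8 | pay 17941 | balance=102619
9 | pay 20120 | balance=83073
10 | pay 20221 | balance=63317

63317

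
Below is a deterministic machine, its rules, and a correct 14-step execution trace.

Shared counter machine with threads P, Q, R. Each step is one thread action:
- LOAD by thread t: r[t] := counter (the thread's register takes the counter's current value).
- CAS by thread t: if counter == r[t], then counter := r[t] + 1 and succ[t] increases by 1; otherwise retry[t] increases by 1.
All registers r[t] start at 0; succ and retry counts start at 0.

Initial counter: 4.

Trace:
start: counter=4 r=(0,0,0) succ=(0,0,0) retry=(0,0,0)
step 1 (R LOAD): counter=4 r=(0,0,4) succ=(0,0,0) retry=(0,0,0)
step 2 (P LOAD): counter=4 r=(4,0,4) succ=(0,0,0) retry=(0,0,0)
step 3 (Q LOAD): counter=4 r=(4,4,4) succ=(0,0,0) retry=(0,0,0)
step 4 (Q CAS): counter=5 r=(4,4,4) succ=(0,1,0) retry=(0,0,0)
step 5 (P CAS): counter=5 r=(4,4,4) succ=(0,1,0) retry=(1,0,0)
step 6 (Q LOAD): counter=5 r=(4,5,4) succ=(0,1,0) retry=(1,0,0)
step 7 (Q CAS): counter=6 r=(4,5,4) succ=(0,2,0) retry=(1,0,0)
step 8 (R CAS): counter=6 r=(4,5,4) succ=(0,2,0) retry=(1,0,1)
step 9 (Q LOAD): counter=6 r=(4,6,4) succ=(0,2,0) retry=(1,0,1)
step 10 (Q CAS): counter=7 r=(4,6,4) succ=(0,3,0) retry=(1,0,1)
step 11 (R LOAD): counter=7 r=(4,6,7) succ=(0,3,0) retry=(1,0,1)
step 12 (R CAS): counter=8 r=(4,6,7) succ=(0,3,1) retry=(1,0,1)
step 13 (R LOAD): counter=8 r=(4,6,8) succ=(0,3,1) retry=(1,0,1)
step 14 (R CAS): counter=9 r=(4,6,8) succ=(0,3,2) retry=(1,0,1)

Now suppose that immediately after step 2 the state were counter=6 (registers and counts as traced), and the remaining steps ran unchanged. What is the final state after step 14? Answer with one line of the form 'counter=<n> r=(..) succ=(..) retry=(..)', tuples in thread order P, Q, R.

state after step 2 := counter=6 r=(4,0,4) succ=(0,0,0) retry=(0,0,0)
step 3 (Q LOAD): counter=6 r=(4,6,4) succ=(0,0,0) retry=(0,0,0)
step 4 (Q CAS): counter=7 r=(4,6,4) succ=(0,1,0) retry=(0,0,0)
step 5 (P CAS): counter=7 r=(4,6,4) succ=(0,1,0) retry=(1,0,0)
step 6 (Q LOAD): counter=7 r=(4,7,4) succ=(0,1,0) retry=(1,0,0)
step 7 (Q CAS): counter=8 r=(4,7,4) succ=(0,2,0) retry=(1,0,0)
step 8 (R CAS): counter=8 r=(4,7,4) succ=(0,2,0) retry=(1,0,1)
step 9 (Q LOAD): counter=8 r=(4,8,4) succ=(0,2,0) retry=(1,0,1)
step 10 (Q CAS): counter=9 r=(4,8,4) succ=(0,3,0) retry=(1,0,1)
step 11 (R LOAD): counter=9 r=(4,8,9) succ=(0,3,0) retry=(1,0,1)
step 12 (R CAS): counter=10 r=(4,8,9) succ=(0,3,1) retry=(1,0,1)
step 13 (R LOAD): counter=10 r=(4,8,10) succ=(0,3,1) retry=(1,0,1)
step 14 (R CAS): counter=11 r=(4,8,10) succ=(0,3,2) retry=(1,0,1)

counter=11 r=(4,8,10) succ=(0,3,2) retry=(1,0,1)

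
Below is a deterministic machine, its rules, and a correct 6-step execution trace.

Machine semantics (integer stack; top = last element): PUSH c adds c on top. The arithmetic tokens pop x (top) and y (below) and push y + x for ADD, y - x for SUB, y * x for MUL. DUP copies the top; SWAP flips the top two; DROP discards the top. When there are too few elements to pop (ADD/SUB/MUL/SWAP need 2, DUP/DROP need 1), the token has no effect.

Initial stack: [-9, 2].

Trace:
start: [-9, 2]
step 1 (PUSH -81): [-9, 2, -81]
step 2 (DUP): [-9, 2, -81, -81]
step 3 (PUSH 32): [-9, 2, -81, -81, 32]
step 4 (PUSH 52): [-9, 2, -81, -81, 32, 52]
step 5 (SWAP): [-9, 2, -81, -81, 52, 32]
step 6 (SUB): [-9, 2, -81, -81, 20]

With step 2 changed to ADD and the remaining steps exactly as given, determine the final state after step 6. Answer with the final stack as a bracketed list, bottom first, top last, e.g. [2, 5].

(re-executing from step 2 with the substitution; state before step 2: [-9, 2, -81])
step 2 (ADD): [-9, -79]
step 3 (PUSH 32): [-9, -79, 32]
step 4 (PUSH 52): [-9, -79, 32, 52]
step 5 (SWAP): [-9, -79, 52, 32]
step 6 (SUB): [-9, -79, 20]

[-9, -79, 20]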